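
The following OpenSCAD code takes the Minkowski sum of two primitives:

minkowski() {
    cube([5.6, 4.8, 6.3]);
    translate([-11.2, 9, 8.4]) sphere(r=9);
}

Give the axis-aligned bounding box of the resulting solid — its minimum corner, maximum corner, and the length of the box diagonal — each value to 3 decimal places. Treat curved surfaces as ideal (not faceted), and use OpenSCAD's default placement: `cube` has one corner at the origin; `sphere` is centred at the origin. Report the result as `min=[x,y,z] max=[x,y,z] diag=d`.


min=[-20.200,0.000,-0.600] max=[3.400,22.800,23.700] diag=40.832

A = translate([-11.2, 9, 8.4]) sphere(r=9) → bbox [-20.2,0,-0.6] .. [-2.2,18,17.4]
B = cube([5.6, 4.8, 6.3]) → bbox [0,0,0] .. [5.6,4.8,6.3]
lo = A.lo+B.lo = [-20.2+0, 0+0, -0.6+0] = [-20.200,0.000,-0.600]
hi = A.hi+B.hi = [-2.2+5.6, 18+4.8, 17.4+6.3] = [3.400,22.800,23.700]
diag = √(23.6²+22.8²+24.3²) = √1667.29 = 40.832


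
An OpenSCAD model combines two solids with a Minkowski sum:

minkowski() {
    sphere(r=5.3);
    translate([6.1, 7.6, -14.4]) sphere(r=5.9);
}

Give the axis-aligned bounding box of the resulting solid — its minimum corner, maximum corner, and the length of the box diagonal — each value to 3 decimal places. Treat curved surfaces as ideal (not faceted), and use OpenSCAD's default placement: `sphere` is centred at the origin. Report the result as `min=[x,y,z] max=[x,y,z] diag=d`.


A = translate([6.1, 7.6, -14.4]) sphere(r=5.9) → bbox [0.2,1.7,-20.3] .. [12,13.5,-8.5]
B = sphere(r=5.3) → bbox [-5.3,-5.3,-5.3] .. [5.3,5.3,5.3]
lo = A.lo+B.lo = [0.2-5.3, 1.7-5.3, -20.3-5.3] = [-5.100,-3.600,-25.600]
hi = A.hi+B.hi = [12+5.3, 13.5+5.3, -8.5+5.3] = [17.300,18.800,-3.200]
diag = √(22.4²+22.4²+22.4²) = √1505.28 = 38.798

min=[-5.100,-3.600,-25.600] max=[17.300,18.800,-3.200] diag=38.798


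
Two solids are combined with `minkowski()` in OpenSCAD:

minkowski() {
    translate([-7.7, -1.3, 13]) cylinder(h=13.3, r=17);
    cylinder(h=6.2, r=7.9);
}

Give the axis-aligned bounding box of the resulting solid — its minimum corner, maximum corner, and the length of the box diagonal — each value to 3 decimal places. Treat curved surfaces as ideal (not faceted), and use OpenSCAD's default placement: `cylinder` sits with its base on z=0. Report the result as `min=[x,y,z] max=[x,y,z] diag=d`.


A = translate([-7.7, -1.3, 13]) cylinder(h=13.3, r=17) → bbox [-24.7,-18.3,13] .. [9.3,15.7,26.3]
B = cylinder(h=6.2, r=7.9) → bbox [-7.9,-7.9,0] .. [7.9,7.9,6.2]
lo = A.lo+B.lo = [-24.7-7.9, -18.3-7.9, 13+0] = [-32.600,-26.200,13.000]
hi = A.hi+B.hi = [9.3+7.9, 15.7+7.9, 26.3+6.2] = [17.200,23.600,32.500]
diag = √(49.8²+49.8²+19.5²) = √5340.33 = 73.078

min=[-32.600,-26.200,13.000] max=[17.200,23.600,32.500] diag=73.078


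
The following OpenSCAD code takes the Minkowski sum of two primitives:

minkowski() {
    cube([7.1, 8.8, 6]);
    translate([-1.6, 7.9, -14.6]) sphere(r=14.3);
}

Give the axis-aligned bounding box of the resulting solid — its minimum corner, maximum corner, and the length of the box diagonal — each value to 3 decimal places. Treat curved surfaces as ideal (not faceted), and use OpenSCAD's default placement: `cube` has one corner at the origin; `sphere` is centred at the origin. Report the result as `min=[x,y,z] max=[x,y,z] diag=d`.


A = translate([-1.6, 7.9, -14.6]) sphere(r=14.3) → bbox [-15.9,-6.4,-28.9] .. [12.7,22.2,-0.3]
B = cube([7.1, 8.8, 6]) → bbox [0,0,0] .. [7.1,8.8,6]
lo = A.lo+B.lo = [-15.9+0, -6.4+0, -28.9+0] = [-15.900,-6.400,-28.900]
hi = A.hi+B.hi = [12.7+7.1, 22.2+8.8, -0.3+6] = [19.800,31.000,5.700]
diag = √(35.7²+37.4²+34.6²) = √3870.41 = 62.213

min=[-15.900,-6.400,-28.900] max=[19.800,31.000,5.700] diag=62.213


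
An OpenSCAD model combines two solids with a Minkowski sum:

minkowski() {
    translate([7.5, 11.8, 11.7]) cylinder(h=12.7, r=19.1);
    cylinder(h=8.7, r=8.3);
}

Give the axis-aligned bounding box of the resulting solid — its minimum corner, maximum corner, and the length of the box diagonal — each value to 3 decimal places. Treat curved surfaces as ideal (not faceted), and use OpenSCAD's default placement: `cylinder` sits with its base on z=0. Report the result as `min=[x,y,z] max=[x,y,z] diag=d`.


A = translate([7.5, 11.8, 11.7]) cylinder(h=12.7, r=19.1) → bbox [-11.6,-7.3,11.7] .. [26.6,30.9,24.4]
B = cylinder(h=8.7, r=8.3) → bbox [-8.3,-8.3,0] .. [8.3,8.3,8.7]
lo = A.lo+B.lo = [-11.6-8.3, -7.3-8.3, 11.7+0] = [-19.900,-15.600,11.700]
hi = A.hi+B.hi = [26.6+8.3, 30.9+8.3, 24.4+8.7] = [34.900,39.200,33.100]
diag = √(54.8²+54.8²+21.4²) = √6464.04 = 80.399

min=[-19.900,-15.600,11.700] max=[34.900,39.200,33.100] diag=80.399


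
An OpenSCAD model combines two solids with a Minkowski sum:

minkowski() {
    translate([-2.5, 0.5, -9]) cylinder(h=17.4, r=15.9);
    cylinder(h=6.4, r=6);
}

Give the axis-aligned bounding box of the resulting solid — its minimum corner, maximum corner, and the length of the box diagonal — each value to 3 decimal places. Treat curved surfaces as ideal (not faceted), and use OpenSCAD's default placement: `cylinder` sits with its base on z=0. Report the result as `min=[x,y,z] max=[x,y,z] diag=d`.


min=[-24.400,-21.400,-9.000] max=[19.400,22.400,14.800] diag=66.358

A = translate([-2.5, 0.5, -9]) cylinder(h=17.4, r=15.9) → bbox [-18.4,-15.4,-9] .. [13.4,16.4,8.4]
B = cylinder(h=6.4, r=6) → bbox [-6,-6,0] .. [6,6,6.4]
lo = A.lo+B.lo = [-18.4-6, -15.4-6, -9+0] = [-24.400,-21.400,-9.000]
hi = A.hi+B.hi = [13.4+6, 16.4+6, 8.4+6.4] = [19.400,22.400,14.800]
diag = √(43.8²+43.8²+23.8²) = √4403.32 = 66.358


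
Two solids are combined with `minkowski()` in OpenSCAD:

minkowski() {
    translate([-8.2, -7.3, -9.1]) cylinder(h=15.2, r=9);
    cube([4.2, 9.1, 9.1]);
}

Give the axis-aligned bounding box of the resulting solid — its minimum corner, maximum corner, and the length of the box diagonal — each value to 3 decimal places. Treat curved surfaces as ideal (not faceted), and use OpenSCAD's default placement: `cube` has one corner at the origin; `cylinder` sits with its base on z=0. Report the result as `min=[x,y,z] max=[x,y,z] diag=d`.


A = translate([-8.2, -7.3, -9.1]) cylinder(h=15.2, r=9) → bbox [-17.2,-16.3,-9.1] .. [0.8,1.7,6.1]
B = cube([4.2, 9.1, 9.1]) → bbox [0,0,0] .. [4.2,9.1,9.1]
lo = A.lo+B.lo = [-17.2+0, -16.3+0, -9.1+0] = [-17.200,-16.300,-9.100]
hi = A.hi+B.hi = [0.8+4.2, 1.7+9.1, 6.1+9.1] = [5.000,10.800,15.200]
diag = √(22.2²+27.1²+24.3²) = √1817.74 = 42.635

min=[-17.200,-16.300,-9.100] max=[5.000,10.800,15.200] diag=42.635


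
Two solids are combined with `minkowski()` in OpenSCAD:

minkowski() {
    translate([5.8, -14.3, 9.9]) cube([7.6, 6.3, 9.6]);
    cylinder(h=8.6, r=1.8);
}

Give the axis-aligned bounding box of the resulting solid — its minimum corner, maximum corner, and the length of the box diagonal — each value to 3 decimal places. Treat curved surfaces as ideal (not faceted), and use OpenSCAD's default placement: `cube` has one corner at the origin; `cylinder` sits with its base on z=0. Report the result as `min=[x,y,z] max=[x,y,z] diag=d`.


min=[4.000,-16.100,9.900] max=[15.200,-6.200,28.100] diag=23.552

A = translate([5.8, -14.3, 9.9]) cube([7.6, 6.3, 9.6]) → bbox [5.8,-14.3,9.9] .. [13.4,-8,19.5]
B = cylinder(h=8.6, r=1.8) → bbox [-1.8,-1.8,0] .. [1.8,1.8,8.6]
lo = A.lo+B.lo = [5.8-1.8, -14.3-1.8, 9.9+0] = [4.000,-16.100,9.900]
hi = A.hi+B.hi = [13.4+1.8, -8+1.8, 19.5+8.6] = [15.200,-6.200,28.100]
diag = √(11.2²+9.9²+18.2²) = √554.69 = 23.552


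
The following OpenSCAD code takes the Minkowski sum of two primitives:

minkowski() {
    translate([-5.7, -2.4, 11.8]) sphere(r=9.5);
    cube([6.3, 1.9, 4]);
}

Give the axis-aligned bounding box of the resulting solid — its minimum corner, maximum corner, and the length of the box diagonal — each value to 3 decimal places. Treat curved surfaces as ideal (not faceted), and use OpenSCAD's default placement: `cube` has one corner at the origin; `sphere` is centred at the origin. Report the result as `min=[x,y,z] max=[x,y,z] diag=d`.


A = translate([-5.7, -2.4, 11.8]) sphere(r=9.5) → bbox [-15.2,-11.9,2.3] .. [3.8,7.1,21.3]
B = cube([6.3, 1.9, 4]) → bbox [0,0,0] .. [6.3,1.9,4]
lo = A.lo+B.lo = [-15.2+0, -11.9+0, 2.3+0] = [-15.200,-11.900,2.300]
hi = A.hi+B.hi = [3.8+6.3, 7.1+1.9, 21.3+4] = [10.100,9.000,25.300]
diag = √(25.3²+20.9²+23²) = √1605.9 = 40.074

min=[-15.200,-11.900,2.300] max=[10.100,9.000,25.300] diag=40.074


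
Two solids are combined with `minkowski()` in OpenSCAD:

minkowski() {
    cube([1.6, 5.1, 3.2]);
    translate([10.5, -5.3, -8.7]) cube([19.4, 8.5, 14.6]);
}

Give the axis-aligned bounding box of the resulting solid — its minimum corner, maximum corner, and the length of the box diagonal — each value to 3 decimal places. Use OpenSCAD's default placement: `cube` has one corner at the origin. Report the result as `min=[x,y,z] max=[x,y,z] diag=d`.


A = translate([10.5, -5.3, -8.7]) cube([19.4, 8.5, 14.6]) → bbox [10.5,-5.3,-8.7] .. [29.9,3.2,5.9]
B = cube([1.6, 5.1, 3.2]) → bbox [0,0,0] .. [1.6,5.1,3.2]
lo = A.lo+B.lo = [10.5+0, -5.3+0, -8.7+0] = [10.500,-5.300,-8.700]
hi = A.hi+B.hi = [29.9+1.6, 3.2+5.1, 5.9+3.2] = [31.500,8.300,9.100]
diag = √(21²+13.6²+17.8²) = √942.8 = 30.705

min=[10.500,-5.300,-8.700] max=[31.500,8.300,9.100] diag=30.705


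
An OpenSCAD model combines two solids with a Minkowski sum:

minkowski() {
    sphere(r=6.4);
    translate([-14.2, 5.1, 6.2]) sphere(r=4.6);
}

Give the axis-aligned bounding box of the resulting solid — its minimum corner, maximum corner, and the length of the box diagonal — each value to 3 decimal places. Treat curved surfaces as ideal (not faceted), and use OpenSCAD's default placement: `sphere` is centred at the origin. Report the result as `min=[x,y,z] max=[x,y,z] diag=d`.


min=[-25.200,-5.900,-4.800] max=[-3.200,16.100,17.200] diag=38.105

A = translate([-14.2, 5.1, 6.2]) sphere(r=4.6) → bbox [-18.8,0.5,1.6] .. [-9.6,9.7,10.8]
B = sphere(r=6.4) → bbox [-6.4,-6.4,-6.4] .. [6.4,6.4,6.4]
lo = A.lo+B.lo = [-18.8-6.4, 0.5-6.4, 1.6-6.4] = [-25.200,-5.900,-4.800]
hi = A.hi+B.hi = [-9.6+6.4, 9.7+6.4, 10.8+6.4] = [-3.200,16.100,17.200]
diag = √(22²+22²+22²) = √1452 = 38.105


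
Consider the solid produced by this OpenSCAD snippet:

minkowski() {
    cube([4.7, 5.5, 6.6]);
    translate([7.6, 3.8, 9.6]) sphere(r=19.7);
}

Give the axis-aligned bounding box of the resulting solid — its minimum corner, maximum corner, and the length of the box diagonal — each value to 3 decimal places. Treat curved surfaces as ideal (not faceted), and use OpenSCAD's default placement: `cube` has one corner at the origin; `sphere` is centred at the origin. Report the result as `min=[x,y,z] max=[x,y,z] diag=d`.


A = translate([7.6, 3.8, 9.6]) sphere(r=19.7) → bbox [-12.1,-15.9,-10.1] .. [27.3,23.5,29.3]
B = cube([4.7, 5.5, 6.6]) → bbox [0,0,0] .. [4.7,5.5,6.6]
lo = A.lo+B.lo = [-12.1+0, -15.9+0, -10.1+0] = [-12.100,-15.900,-10.100]
hi = A.hi+B.hi = [27.3+4.7, 23.5+5.5, 29.3+6.6] = [32.000,29.000,35.900]
diag = √(44.1²+44.9²+46²) = √6076.82 = 77.954

min=[-12.100,-15.900,-10.100] max=[32.000,29.000,35.900] diag=77.954


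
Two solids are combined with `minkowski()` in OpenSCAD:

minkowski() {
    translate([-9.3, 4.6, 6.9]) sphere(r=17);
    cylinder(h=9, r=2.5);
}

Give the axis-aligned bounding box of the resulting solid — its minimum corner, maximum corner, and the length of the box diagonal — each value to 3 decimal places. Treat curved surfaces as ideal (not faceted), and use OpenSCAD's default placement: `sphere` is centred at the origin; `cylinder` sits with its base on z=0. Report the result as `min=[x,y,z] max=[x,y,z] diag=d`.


min=[-28.800,-14.900,-10.100] max=[10.200,24.100,32.900] diag=69.936

A = translate([-9.3, 4.6, 6.9]) sphere(r=17) → bbox [-26.3,-12.4,-10.1] .. [7.7,21.6,23.9]
B = cylinder(h=9, r=2.5) → bbox [-2.5,-2.5,0] .. [2.5,2.5,9]
lo = A.lo+B.lo = [-26.3-2.5, -12.4-2.5, -10.1+0] = [-28.800,-14.900,-10.100]
hi = A.hi+B.hi = [7.7+2.5, 21.6+2.5, 23.9+9] = [10.200,24.100,32.900]
diag = √(39²+39²+43²) = √4891 = 69.936


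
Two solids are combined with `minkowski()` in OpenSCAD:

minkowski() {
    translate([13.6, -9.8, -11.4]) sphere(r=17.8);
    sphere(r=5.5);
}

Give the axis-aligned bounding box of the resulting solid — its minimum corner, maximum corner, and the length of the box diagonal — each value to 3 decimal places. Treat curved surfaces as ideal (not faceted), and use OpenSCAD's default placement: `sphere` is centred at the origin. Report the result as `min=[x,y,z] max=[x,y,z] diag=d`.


min=[-9.700,-33.100,-34.700] max=[36.900,13.500,11.900] diag=80.714

A = translate([13.6, -9.8, -11.4]) sphere(r=17.8) → bbox [-4.2,-27.6,-29.2] .. [31.4,8,6.4]
B = sphere(r=5.5) → bbox [-5.5,-5.5,-5.5] .. [5.5,5.5,5.5]
lo = A.lo+B.lo = [-4.2-5.5, -27.6-5.5, -29.2-5.5] = [-9.700,-33.100,-34.700]
hi = A.hi+B.hi = [31.4+5.5, 8+5.5, 6.4+5.5] = [36.900,13.500,11.900]
diag = √(46.6²+46.6²+46.6²) = √6514.68 = 80.714


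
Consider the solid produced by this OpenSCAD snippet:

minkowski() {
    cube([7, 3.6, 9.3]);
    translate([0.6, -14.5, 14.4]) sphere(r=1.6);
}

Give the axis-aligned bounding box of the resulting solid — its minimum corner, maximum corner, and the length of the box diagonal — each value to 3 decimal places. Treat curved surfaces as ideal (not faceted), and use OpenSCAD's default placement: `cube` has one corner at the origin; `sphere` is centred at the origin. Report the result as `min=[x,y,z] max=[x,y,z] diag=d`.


min=[-1.000,-16.100,12.800] max=[9.200,-9.300,25.300] diag=17.508

A = translate([0.6, -14.5, 14.4]) sphere(r=1.6) → bbox [-1,-16.1,12.8] .. [2.2,-12.9,16]
B = cube([7, 3.6, 9.3]) → bbox [0,0,0] .. [7,3.6,9.3]
lo = A.lo+B.lo = [-1+0, -16.1+0, 12.8+0] = [-1.000,-16.100,12.800]
hi = A.hi+B.hi = [2.2+7, -12.9+3.6, 16+9.3] = [9.200,-9.300,25.300]
diag = √(10.2²+6.8²+12.5²) = √306.53 = 17.508


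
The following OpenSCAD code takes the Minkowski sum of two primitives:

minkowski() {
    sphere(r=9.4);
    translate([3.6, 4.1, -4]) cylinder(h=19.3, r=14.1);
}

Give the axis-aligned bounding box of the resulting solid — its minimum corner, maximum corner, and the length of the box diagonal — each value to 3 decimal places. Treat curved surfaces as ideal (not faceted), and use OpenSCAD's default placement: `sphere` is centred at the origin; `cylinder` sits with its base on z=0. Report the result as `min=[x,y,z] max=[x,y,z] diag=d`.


min=[-19.900,-19.400,-13.400] max=[27.100,27.600,24.700] diag=76.613

A = translate([3.6, 4.1, -4]) cylinder(h=19.3, r=14.1) → bbox [-10.5,-10,-4] .. [17.7,18.2,15.3]
B = sphere(r=9.4) → bbox [-9.4,-9.4,-9.4] .. [9.4,9.4,9.4]
lo = A.lo+B.lo = [-10.5-9.4, -10-9.4, -4-9.4] = [-19.900,-19.400,-13.400]
hi = A.hi+B.hi = [17.7+9.4, 18.2+9.4, 15.3+9.4] = [27.100,27.600,24.700]
diag = √(47²+47²+38.1²) = √5869.61 = 76.613


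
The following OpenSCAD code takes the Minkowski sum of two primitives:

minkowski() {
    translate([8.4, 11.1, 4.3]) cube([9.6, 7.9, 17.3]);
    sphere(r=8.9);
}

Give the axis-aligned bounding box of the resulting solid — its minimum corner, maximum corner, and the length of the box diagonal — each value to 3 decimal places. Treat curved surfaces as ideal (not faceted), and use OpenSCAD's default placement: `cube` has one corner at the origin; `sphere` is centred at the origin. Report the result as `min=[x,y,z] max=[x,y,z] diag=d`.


min=[-0.500,2.200,-4.600] max=[26.900,27.900,30.500] diag=51.413

A = translate([8.4, 11.1, 4.3]) cube([9.6, 7.9, 17.3]) → bbox [8.4,11.1,4.3] .. [18,19,21.6]
B = sphere(r=8.9) → bbox [-8.9,-8.9,-8.9] .. [8.9,8.9,8.9]
lo = A.lo+B.lo = [8.4-8.9, 11.1-8.9, 4.3-8.9] = [-0.500,2.200,-4.600]
hi = A.hi+B.hi = [18+8.9, 19+8.9, 21.6+8.9] = [26.900,27.900,30.500]
diag = √(27.4²+25.7²+35.1²) = √2643.26 = 51.413


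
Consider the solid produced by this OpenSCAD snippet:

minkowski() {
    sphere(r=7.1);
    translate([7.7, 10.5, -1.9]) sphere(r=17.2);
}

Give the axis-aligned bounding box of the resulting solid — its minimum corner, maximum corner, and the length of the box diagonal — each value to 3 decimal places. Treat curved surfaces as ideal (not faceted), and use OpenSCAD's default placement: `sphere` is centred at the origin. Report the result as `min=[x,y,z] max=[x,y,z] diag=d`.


min=[-16.600,-13.800,-26.200] max=[32.000,34.800,22.400] diag=84.178

A = translate([7.7, 10.5, -1.9]) sphere(r=17.2) → bbox [-9.5,-6.7,-19.1] .. [24.9,27.7,15.3]
B = sphere(r=7.1) → bbox [-7.1,-7.1,-7.1] .. [7.1,7.1,7.1]
lo = A.lo+B.lo = [-9.5-7.1, -6.7-7.1, -19.1-7.1] = [-16.600,-13.800,-26.200]
hi = A.hi+B.hi = [24.9+7.1, 27.7+7.1, 15.3+7.1] = [32.000,34.800,22.400]
diag = √(48.6²+48.6²+48.6²) = √7085.88 = 84.178


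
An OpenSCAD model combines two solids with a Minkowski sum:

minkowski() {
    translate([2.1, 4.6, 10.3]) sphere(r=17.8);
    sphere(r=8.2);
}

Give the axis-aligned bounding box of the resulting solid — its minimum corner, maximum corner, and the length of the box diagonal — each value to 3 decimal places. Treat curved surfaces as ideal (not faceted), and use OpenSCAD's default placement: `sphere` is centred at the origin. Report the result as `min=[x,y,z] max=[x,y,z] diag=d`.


A = translate([2.1, 4.6, 10.3]) sphere(r=17.8) → bbox [-15.7,-13.2,-7.5] .. [19.9,22.4,28.1]
B = sphere(r=8.2) → bbox [-8.2,-8.2,-8.2] .. [8.2,8.2,8.2]
lo = A.lo+B.lo = [-15.7-8.2, -13.2-8.2, -7.5-8.2] = [-23.900,-21.400,-15.700]
hi = A.hi+B.hi = [19.9+8.2, 22.4+8.2, 28.1+8.2] = [28.100,30.600,36.300]
diag = √(52²+52²+52²) = √8112 = 90.067

min=[-23.900,-21.400,-15.700] max=[28.100,30.600,36.300] diag=90.067


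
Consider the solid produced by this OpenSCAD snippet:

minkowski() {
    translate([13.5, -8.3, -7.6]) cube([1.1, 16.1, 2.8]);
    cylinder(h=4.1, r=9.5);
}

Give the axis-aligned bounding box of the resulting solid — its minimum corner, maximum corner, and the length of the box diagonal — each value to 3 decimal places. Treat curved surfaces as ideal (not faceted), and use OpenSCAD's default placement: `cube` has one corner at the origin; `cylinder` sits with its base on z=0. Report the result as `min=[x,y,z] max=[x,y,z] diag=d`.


A = translate([13.5, -8.3, -7.6]) cube([1.1, 16.1, 2.8]) → bbox [13.5,-8.3,-7.6] .. [14.6,7.8,-4.8]
B = cylinder(h=4.1, r=9.5) → bbox [-9.5,-9.5,0] .. [9.5,9.5,4.1]
lo = A.lo+B.lo = [13.5-9.5, -8.3-9.5, -7.6+0] = [4.000,-17.800,-7.600]
hi = A.hi+B.hi = [14.6+9.5, 7.8+9.5, -4.8+4.1] = [24.100,17.300,-0.700]
diag = √(20.1²+35.1²+6.9²) = √1683.63 = 41.032

min=[4.000,-17.800,-7.600] max=[24.100,17.300,-0.700] diag=41.032


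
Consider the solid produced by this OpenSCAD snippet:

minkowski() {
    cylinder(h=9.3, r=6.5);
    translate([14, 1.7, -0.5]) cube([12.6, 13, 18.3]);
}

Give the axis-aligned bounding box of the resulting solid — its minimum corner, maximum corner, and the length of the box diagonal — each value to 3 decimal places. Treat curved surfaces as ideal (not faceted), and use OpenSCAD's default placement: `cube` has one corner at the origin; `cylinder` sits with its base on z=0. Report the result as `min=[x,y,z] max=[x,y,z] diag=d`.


min=[7.500,-4.800,-0.500] max=[33.100,21.200,27.100] diag=45.751

A = translate([14, 1.7, -0.5]) cube([12.6, 13, 18.3]) → bbox [14,1.7,-0.5] .. [26.6,14.7,17.8]
B = cylinder(h=9.3, r=6.5) → bbox [-6.5,-6.5,0] .. [6.5,6.5,9.3]
lo = A.lo+B.lo = [14-6.5, 1.7-6.5, -0.5+0] = [7.500,-4.800,-0.500]
hi = A.hi+B.hi = [26.6+6.5, 14.7+6.5, 17.8+9.3] = [33.100,21.200,27.100]
diag = √(25.6²+26²+27.6²) = √2093.12 = 45.751


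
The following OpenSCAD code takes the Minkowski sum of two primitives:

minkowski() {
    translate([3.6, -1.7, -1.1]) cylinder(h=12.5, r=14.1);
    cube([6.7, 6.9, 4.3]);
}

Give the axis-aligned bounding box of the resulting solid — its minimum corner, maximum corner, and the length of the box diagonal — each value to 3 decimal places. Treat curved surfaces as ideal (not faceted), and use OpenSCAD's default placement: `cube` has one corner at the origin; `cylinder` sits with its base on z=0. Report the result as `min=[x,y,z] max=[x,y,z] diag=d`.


min=[-10.500,-15.800,-1.100] max=[24.400,19.300,15.700] diag=52.271

A = translate([3.6, -1.7, -1.1]) cylinder(h=12.5, r=14.1) → bbox [-10.5,-15.8,-1.1] .. [17.7,12.4,11.4]
B = cube([6.7, 6.9, 4.3]) → bbox [0,0,0] .. [6.7,6.9,4.3]
lo = A.lo+B.lo = [-10.5+0, -15.8+0, -1.1+0] = [-10.500,-15.800,-1.100]
hi = A.hi+B.hi = [17.7+6.7, 12.4+6.9, 11.4+4.3] = [24.400,19.300,15.700]
diag = √(34.9²+35.1²+16.8²) = √2732.26 = 52.271


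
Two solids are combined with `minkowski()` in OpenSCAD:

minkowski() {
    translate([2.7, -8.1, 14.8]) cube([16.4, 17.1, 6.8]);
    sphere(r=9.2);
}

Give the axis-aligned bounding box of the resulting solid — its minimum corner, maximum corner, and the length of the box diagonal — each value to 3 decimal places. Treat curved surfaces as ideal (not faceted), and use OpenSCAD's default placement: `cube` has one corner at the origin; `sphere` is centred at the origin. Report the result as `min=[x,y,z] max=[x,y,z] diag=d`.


min=[-6.500,-17.300,5.600] max=[28.300,18.200,30.800] diag=55.734

A = translate([2.7, -8.1, 14.8]) cube([16.4, 17.1, 6.8]) → bbox [2.7,-8.1,14.8] .. [19.1,9,21.6]
B = sphere(r=9.2) → bbox [-9.2,-9.2,-9.2] .. [9.2,9.2,9.2]
lo = A.lo+B.lo = [2.7-9.2, -8.1-9.2, 14.8-9.2] = [-6.500,-17.300,5.600]
hi = A.hi+B.hi = [19.1+9.2, 9+9.2, 21.6+9.2] = [28.300,18.200,30.800]
diag = √(34.8²+35.5²+25.2²) = √3106.33 = 55.734


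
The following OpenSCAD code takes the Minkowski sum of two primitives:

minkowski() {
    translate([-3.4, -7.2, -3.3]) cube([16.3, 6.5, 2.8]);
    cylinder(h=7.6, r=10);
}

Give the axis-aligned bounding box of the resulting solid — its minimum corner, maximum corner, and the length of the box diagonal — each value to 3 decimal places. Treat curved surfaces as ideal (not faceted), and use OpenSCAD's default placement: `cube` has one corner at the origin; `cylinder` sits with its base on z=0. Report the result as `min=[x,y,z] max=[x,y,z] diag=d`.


A = translate([-3.4, -7.2, -3.3]) cube([16.3, 6.5, 2.8]) → bbox [-3.4,-7.2,-3.3] .. [12.9,-0.7,-0.5]
B = cylinder(h=7.6, r=10) → bbox [-10,-10,0] .. [10,10,7.6]
lo = A.lo+B.lo = [-3.4-10, -7.2-10, -3.3+0] = [-13.400,-17.200,-3.300]
hi = A.hi+B.hi = [12.9+10, -0.7+10, -0.5+7.6] = [22.900,9.300,7.100]
diag = √(36.3²+26.5²+10.4²) = √2128.1 = 46.131

min=[-13.400,-17.200,-3.300] max=[22.900,9.300,7.100] diag=46.131


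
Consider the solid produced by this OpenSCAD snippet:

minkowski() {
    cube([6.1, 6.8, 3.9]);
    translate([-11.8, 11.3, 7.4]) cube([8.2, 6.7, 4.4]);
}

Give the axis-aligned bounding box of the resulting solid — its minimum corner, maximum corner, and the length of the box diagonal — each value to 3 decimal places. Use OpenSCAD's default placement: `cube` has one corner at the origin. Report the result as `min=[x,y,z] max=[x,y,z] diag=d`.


min=[-11.800,11.300,7.400] max=[2.500,24.800,15.700] diag=21.345

A = translate([-11.8, 11.3, 7.4]) cube([8.2, 6.7, 4.4]) → bbox [-11.8,11.3,7.4] .. [-3.6,18,11.8]
B = cube([6.1, 6.8, 3.9]) → bbox [0,0,0] .. [6.1,6.8,3.9]
lo = A.lo+B.lo = [-11.8+0, 11.3+0, 7.4+0] = [-11.800,11.300,7.400]
hi = A.hi+B.hi = [-3.6+6.1, 18+6.8, 11.8+3.9] = [2.500,24.800,15.700]
diag = √(14.3²+13.5²+8.3²) = √455.63 = 21.345


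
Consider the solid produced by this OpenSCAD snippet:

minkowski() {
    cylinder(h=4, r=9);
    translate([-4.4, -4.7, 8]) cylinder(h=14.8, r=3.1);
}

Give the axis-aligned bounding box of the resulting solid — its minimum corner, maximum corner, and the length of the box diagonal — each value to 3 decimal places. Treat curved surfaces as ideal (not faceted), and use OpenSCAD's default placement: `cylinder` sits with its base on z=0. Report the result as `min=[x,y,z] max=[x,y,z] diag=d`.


min=[-16.500,-16.800,8.000] max=[7.700,7.400,26.800] diag=39.048

A = translate([-4.4, -4.7, 8]) cylinder(h=14.8, r=3.1) → bbox [-7.5,-7.8,8] .. [-1.3,-1.6,22.8]
B = cylinder(h=4, r=9) → bbox [-9,-9,0] .. [9,9,4]
lo = A.lo+B.lo = [-7.5-9, -7.8-9, 8+0] = [-16.500,-16.800,8.000]
hi = A.hi+B.hi = [-1.3+9, -1.6+9, 22.8+4] = [7.700,7.400,26.800]
diag = √(24.2²+24.2²+18.8²) = √1524.72 = 39.048


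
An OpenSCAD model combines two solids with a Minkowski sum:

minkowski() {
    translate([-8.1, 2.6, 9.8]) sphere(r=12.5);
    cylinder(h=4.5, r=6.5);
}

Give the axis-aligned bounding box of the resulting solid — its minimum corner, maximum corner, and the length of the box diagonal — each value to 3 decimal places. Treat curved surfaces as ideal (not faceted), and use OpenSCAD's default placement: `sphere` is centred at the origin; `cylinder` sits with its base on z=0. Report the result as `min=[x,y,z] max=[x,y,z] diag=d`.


min=[-27.100,-16.400,-2.700] max=[10.900,21.600,26.800] diag=61.305

A = translate([-8.1, 2.6, 9.8]) sphere(r=12.5) → bbox [-20.6,-9.9,-2.7] .. [4.4,15.1,22.3]
B = cylinder(h=4.5, r=6.5) → bbox [-6.5,-6.5,0] .. [6.5,6.5,4.5]
lo = A.lo+B.lo = [-20.6-6.5, -9.9-6.5, -2.7+0] = [-27.100,-16.400,-2.700]
hi = A.hi+B.hi = [4.4+6.5, 15.1+6.5, 22.3+4.5] = [10.900,21.600,26.800]
diag = √(38²+38²+29.5²) = √3758.25 = 61.305


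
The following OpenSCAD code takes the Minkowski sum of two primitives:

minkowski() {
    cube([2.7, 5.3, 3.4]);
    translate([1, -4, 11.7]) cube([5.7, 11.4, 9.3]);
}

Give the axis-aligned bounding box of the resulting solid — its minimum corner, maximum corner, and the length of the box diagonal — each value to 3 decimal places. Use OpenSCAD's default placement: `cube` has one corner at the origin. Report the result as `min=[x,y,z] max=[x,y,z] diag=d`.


A = translate([1, -4, 11.7]) cube([5.7, 11.4, 9.3]) → bbox [1,-4,11.7] .. [6.7,7.4,21]
B = cube([2.7, 5.3, 3.4]) → bbox [0,0,0] .. [2.7,5.3,3.4]
lo = A.lo+B.lo = [1+0, -4+0, 11.7+0] = [1.000,-4.000,11.700]
hi = A.hi+B.hi = [6.7+2.7, 7.4+5.3, 21+3.4] = [9.400,12.700,24.400]
diag = √(8.4²+16.7²+12.7²) = √510.74 = 22.600

min=[1.000,-4.000,11.700] max=[9.400,12.700,24.400] diag=22.600


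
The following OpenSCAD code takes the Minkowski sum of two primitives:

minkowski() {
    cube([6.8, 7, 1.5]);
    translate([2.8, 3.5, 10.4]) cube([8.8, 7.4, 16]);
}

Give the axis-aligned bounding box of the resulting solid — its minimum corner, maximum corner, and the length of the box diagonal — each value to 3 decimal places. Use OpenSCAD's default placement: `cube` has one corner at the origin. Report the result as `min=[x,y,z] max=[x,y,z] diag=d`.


min=[2.800,3.500,10.400] max=[18.400,17.900,27.900] diag=27.513

A = translate([2.8, 3.5, 10.4]) cube([8.8, 7.4, 16]) → bbox [2.8,3.5,10.4] .. [11.6,10.9,26.4]
B = cube([6.8, 7, 1.5]) → bbox [0,0,0] .. [6.8,7,1.5]
lo = A.lo+B.lo = [2.8+0, 3.5+0, 10.4+0] = [2.800,3.500,10.400]
hi = A.hi+B.hi = [11.6+6.8, 10.9+7, 26.4+1.5] = [18.400,17.900,27.900]
diag = √(15.6²+14.4²+17.5²) = √756.97 = 27.513


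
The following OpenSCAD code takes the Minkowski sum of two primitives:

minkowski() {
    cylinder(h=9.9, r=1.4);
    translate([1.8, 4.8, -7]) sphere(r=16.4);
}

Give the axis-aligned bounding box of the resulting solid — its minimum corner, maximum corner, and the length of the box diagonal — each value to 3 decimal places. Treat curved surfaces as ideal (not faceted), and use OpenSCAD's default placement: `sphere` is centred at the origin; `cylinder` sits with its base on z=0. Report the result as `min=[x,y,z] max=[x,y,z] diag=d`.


A = translate([1.8, 4.8, -7]) sphere(r=16.4) → bbox [-14.6,-11.6,-23.4] .. [18.2,21.2,9.4]
B = cylinder(h=9.9, r=1.4) → bbox [-1.4,-1.4,0] .. [1.4,1.4,9.9]
lo = A.lo+B.lo = [-14.6-1.4, -11.6-1.4, -23.4+0] = [-16.000,-13.000,-23.400]
hi = A.hi+B.hi = [18.2+1.4, 21.2+1.4, 9.4+9.9] = [19.600,22.600,19.300]
diag = √(35.6²+35.6²+42.7²) = √4358.01 = 66.015

min=[-16.000,-13.000,-23.400] max=[19.600,22.600,19.300] diag=66.015


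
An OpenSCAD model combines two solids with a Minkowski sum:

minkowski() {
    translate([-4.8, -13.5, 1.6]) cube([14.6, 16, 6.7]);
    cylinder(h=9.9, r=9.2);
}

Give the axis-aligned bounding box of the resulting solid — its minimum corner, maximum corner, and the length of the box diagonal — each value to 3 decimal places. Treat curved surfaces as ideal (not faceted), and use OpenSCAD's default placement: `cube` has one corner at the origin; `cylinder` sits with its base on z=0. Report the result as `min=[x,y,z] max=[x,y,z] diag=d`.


min=[-14.000,-22.700,1.600] max=[19.000,11.700,18.200] diag=50.477

A = translate([-4.8, -13.5, 1.6]) cube([14.6, 16, 6.7]) → bbox [-4.8,-13.5,1.6] .. [9.8,2.5,8.3]
B = cylinder(h=9.9, r=9.2) → bbox [-9.2,-9.2,0] .. [9.2,9.2,9.9]
lo = A.lo+B.lo = [-4.8-9.2, -13.5-9.2, 1.6+0] = [-14.000,-22.700,1.600]
hi = A.hi+B.hi = [9.8+9.2, 2.5+9.2, 8.3+9.9] = [19.000,11.700,18.200]
diag = √(33²+34.4²+16.6²) = √2547.92 = 50.477


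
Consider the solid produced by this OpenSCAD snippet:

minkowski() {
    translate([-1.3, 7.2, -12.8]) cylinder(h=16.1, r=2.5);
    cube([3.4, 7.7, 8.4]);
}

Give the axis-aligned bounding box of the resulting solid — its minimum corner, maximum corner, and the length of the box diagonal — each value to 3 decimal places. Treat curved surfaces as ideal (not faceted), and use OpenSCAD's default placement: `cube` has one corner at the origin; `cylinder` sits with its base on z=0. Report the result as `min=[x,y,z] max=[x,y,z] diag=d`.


min=[-3.800,4.700,-12.800] max=[4.600,17.400,11.700] diag=28.846

A = translate([-1.3, 7.2, -12.8]) cylinder(h=16.1, r=2.5) → bbox [-3.8,4.7,-12.8] .. [1.2,9.7,3.3]
B = cube([3.4, 7.7, 8.4]) → bbox [0,0,0] .. [3.4,7.7,8.4]
lo = A.lo+B.lo = [-3.8+0, 4.7+0, -12.8+0] = [-3.800,4.700,-12.800]
hi = A.hi+B.hi = [1.2+3.4, 9.7+7.7, 3.3+8.4] = [4.600,17.400,11.700]
diag = √(8.4²+12.7²+24.5²) = √832.1 = 28.846


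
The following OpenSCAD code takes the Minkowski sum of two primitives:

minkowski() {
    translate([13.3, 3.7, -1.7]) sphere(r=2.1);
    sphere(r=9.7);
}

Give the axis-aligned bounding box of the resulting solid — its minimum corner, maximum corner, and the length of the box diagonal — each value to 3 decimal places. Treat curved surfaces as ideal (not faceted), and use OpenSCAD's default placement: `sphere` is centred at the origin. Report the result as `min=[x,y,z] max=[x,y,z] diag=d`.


A = translate([13.3, 3.7, -1.7]) sphere(r=2.1) → bbox [11.2,1.6,-3.8] .. [15.4,5.8,0.4]
B = sphere(r=9.7) → bbox [-9.7,-9.7,-9.7] .. [9.7,9.7,9.7]
lo = A.lo+B.lo = [11.2-9.7, 1.6-9.7, -3.8-9.7] = [1.500,-8.100,-13.500]
hi = A.hi+B.hi = [15.4+9.7, 5.8+9.7, 0.4+9.7] = [25.100,15.500,10.100]
diag = √(23.6²+23.6²+23.6²) = √1670.88 = 40.876

min=[1.500,-8.100,-13.500] max=[25.100,15.500,10.100] diag=40.876


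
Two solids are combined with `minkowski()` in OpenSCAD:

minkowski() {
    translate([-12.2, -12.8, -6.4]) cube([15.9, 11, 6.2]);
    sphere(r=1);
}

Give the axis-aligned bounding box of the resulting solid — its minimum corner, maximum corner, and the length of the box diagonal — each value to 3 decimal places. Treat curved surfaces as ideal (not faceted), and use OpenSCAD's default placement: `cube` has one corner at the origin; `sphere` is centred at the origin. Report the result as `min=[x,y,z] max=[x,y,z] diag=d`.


A = translate([-12.2, -12.8, -6.4]) cube([15.9, 11, 6.2]) → bbox [-12.2,-12.8,-6.4] .. [3.7,-1.8,-0.2]
B = sphere(r=1) → bbox [-1,-1,-1] .. [1,1,1]
lo = A.lo+B.lo = [-12.2-1, -12.8-1, -6.4-1] = [-13.200,-13.800,-7.400]
hi = A.hi+B.hi = [3.7+1, -1.8+1, -0.2+1] = [4.700,-0.800,0.800]
diag = √(17.9²+13²+8.2²) = √556.65 = 23.593

min=[-13.200,-13.800,-7.400] max=[4.700,-0.800,0.800] diag=23.593


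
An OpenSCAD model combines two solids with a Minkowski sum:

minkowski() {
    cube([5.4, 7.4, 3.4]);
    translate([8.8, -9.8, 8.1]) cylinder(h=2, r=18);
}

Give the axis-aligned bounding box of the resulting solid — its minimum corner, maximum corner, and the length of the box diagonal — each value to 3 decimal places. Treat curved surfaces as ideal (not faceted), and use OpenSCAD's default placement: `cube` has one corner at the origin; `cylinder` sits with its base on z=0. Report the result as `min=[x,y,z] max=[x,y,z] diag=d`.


min=[-9.200,-27.800,8.100] max=[32.200,15.600,13.500] diag=60.222

A = translate([8.8, -9.8, 8.1]) cylinder(h=2, r=18) → bbox [-9.2,-27.8,8.1] .. [26.8,8.2,10.1]
B = cube([5.4, 7.4, 3.4]) → bbox [0,0,0] .. [5.4,7.4,3.4]
lo = A.lo+B.lo = [-9.2+0, -27.8+0, 8.1+0] = [-9.200,-27.800,8.100]
hi = A.hi+B.hi = [26.8+5.4, 8.2+7.4, 10.1+3.4] = [32.200,15.600,13.500]
diag = √(41.4²+43.4²+5.4²) = √3626.68 = 60.222


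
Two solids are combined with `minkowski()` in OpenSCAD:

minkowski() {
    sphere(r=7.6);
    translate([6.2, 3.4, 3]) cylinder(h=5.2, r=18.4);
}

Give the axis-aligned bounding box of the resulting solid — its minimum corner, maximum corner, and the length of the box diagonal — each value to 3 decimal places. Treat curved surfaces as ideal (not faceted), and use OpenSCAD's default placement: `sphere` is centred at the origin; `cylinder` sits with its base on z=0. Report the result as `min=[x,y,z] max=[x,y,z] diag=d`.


A = translate([6.2, 3.4, 3]) cylinder(h=5.2, r=18.4) → bbox [-12.2,-15,3] .. [24.6,21.8,8.2]
B = sphere(r=7.6) → bbox [-7.6,-7.6,-7.6] .. [7.6,7.6,7.6]
lo = A.lo+B.lo = [-12.2-7.6, -15-7.6, 3-7.6] = [-19.800,-22.600,-4.600]
hi = A.hi+B.hi = [24.6+7.6, 21.8+7.6, 8.2+7.6] = [32.200,29.400,15.800]
diag = √(52²+52²+20.4²) = √5824.16 = 76.316

min=[-19.800,-22.600,-4.600] max=[32.200,29.400,15.800] diag=76.316


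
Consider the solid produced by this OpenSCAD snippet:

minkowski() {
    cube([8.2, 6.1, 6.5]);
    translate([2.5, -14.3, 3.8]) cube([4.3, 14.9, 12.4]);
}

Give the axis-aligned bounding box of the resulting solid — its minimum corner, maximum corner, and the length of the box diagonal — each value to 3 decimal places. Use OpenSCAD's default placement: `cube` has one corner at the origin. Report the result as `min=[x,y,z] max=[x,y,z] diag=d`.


min=[2.500,-14.300,3.800] max=[15.000,6.700,22.700] diag=30.894

A = translate([2.5, -14.3, 3.8]) cube([4.3, 14.9, 12.4]) → bbox [2.5,-14.3,3.8] .. [6.8,0.6,16.2]
B = cube([8.2, 6.1, 6.5]) → bbox [0,0,0] .. [8.2,6.1,6.5]
lo = A.lo+B.lo = [2.5+0, -14.3+0, 3.8+0] = [2.500,-14.300,3.800]
hi = A.hi+B.hi = [6.8+8.2, 0.6+6.1, 16.2+6.5] = [15.000,6.700,22.700]
diag = √(12.5²+21²+18.9²) = √954.46 = 30.894


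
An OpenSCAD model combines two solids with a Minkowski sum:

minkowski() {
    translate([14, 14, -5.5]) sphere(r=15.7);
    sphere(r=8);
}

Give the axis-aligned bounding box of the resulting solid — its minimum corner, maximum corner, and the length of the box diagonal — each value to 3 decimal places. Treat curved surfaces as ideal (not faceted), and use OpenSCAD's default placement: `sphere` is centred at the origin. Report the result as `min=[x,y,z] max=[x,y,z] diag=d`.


min=[-9.700,-9.700,-29.200] max=[37.700,37.700,18.200] diag=82.099

A = translate([14, 14, -5.5]) sphere(r=15.7) → bbox [-1.7,-1.7,-21.2] .. [29.7,29.7,10.2]
B = sphere(r=8) → bbox [-8,-8,-8] .. [8,8,8]
lo = A.lo+B.lo = [-1.7-8, -1.7-8, -21.2-8] = [-9.700,-9.700,-29.200]
hi = A.hi+B.hi = [29.7+8, 29.7+8, 10.2+8] = [37.700,37.700,18.200]
diag = √(47.4²+47.4²+47.4²) = √6740.28 = 82.099


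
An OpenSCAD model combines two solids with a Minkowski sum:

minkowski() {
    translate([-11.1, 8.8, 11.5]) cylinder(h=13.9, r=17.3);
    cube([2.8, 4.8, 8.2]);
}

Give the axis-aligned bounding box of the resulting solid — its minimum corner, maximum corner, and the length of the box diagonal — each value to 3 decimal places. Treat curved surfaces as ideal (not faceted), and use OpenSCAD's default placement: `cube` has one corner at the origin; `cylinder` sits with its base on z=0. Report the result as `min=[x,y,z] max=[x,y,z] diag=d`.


min=[-28.400,-8.500,11.500] max=[9.000,30.900,33.600] diag=58.648

A = translate([-11.1, 8.8, 11.5]) cylinder(h=13.9, r=17.3) → bbox [-28.4,-8.5,11.5] .. [6.2,26.1,25.4]
B = cube([2.8, 4.8, 8.2]) → bbox [0,0,0] .. [2.8,4.8,8.2]
lo = A.lo+B.lo = [-28.4+0, -8.5+0, 11.5+0] = [-28.400,-8.500,11.500]
hi = A.hi+B.hi = [6.2+2.8, 26.1+4.8, 25.4+8.2] = [9.000,30.900,33.600]
diag = √(37.4²+39.4²+22.1²) = √3439.53 = 58.648


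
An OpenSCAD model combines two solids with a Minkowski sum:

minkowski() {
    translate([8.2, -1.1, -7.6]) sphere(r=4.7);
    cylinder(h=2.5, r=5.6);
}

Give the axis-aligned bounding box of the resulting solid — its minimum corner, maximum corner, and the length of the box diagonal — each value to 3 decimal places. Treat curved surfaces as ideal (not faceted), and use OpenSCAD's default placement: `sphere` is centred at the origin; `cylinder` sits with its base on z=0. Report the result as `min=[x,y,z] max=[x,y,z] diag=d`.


A = translate([8.2, -1.1, -7.6]) sphere(r=4.7) → bbox [3.5,-5.8,-12.3] .. [12.9,3.6,-2.9]
B = cylinder(h=2.5, r=5.6) → bbox [-5.6,-5.6,0] .. [5.6,5.6,2.5]
lo = A.lo+B.lo = [3.5-5.6, -5.8-5.6, -12.3+0] = [-2.100,-11.400,-12.300]
hi = A.hi+B.hi = [12.9+5.6, 3.6+5.6, -2.9+2.5] = [18.500,9.200,-0.400]
diag = √(20.6²+20.6²+11.9²) = √990.33 = 31.470

min=[-2.100,-11.400,-12.300] max=[18.500,9.200,-0.400] diag=31.470


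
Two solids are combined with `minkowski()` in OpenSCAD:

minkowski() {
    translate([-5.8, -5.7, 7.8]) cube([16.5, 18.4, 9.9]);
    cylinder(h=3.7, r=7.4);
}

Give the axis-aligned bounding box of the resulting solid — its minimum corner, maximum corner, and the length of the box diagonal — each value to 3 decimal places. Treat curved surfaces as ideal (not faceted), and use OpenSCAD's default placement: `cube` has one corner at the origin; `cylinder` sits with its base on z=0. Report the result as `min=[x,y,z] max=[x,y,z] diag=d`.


min=[-13.200,-13.100,7.800] max=[18.100,20.100,21.400] diag=47.612

A = translate([-5.8, -5.7, 7.8]) cube([16.5, 18.4, 9.9]) → bbox [-5.8,-5.7,7.8] .. [10.7,12.7,17.7]
B = cylinder(h=3.7, r=7.4) → bbox [-7.4,-7.4,0] .. [7.4,7.4,3.7]
lo = A.lo+B.lo = [-5.8-7.4, -5.7-7.4, 7.8+0] = [-13.200,-13.100,7.800]
hi = A.hi+B.hi = [10.7+7.4, 12.7+7.4, 17.7+3.7] = [18.100,20.100,21.400]
diag = √(31.3²+33.2²+13.6²) = √2266.89 = 47.612


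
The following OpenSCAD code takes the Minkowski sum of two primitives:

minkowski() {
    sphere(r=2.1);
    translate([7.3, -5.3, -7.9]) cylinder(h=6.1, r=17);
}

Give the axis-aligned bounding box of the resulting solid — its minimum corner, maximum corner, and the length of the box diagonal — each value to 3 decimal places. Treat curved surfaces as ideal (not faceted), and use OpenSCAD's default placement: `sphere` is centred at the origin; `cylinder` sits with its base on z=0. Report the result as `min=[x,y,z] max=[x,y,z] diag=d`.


A = translate([7.3, -5.3, -7.9]) cylinder(h=6.1, r=17) → bbox [-9.7,-22.3,-7.9] .. [24.3,11.7,-1.8]
B = sphere(r=2.1) → bbox [-2.1,-2.1,-2.1] .. [2.1,2.1,2.1]
lo = A.lo+B.lo = [-9.7-2.1, -22.3-2.1, -7.9-2.1] = [-11.800,-24.400,-10.000]
hi = A.hi+B.hi = [24.3+2.1, 11.7+2.1, -1.8+2.1] = [26.400,13.800,0.300]
diag = √(38.2²+38.2²+10.3²) = √3024.57 = 54.996

min=[-11.800,-24.400,-10.000] max=[26.400,13.800,0.300] diag=54.996


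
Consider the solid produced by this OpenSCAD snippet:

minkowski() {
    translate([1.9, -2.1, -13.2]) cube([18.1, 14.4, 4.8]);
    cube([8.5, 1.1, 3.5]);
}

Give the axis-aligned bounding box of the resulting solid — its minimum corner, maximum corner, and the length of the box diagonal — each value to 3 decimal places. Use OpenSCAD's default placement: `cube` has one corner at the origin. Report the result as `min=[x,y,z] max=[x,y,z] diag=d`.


A = translate([1.9, -2.1, -13.2]) cube([18.1, 14.4, 4.8]) → bbox [1.9,-2.1,-13.2] .. [20,12.3,-8.4]
B = cube([8.5, 1.1, 3.5]) → bbox [0,0,0] .. [8.5,1.1,3.5]
lo = A.lo+B.lo = [1.9+0, -2.1+0, -13.2+0] = [1.900,-2.100,-13.200]
hi = A.hi+B.hi = [20+8.5, 12.3+1.1, -8.4+3.5] = [28.500,13.400,-4.900]
diag = √(26.6²+15.5²+8.3²) = √1016.7 = 31.886

min=[1.900,-2.100,-13.200] max=[28.500,13.400,-4.900] diag=31.886
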